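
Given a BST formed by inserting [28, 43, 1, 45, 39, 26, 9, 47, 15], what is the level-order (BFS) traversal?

Tree insertion order: [28, 43, 1, 45, 39, 26, 9, 47, 15]
Tree (level-order array): [28, 1, 43, None, 26, 39, 45, 9, None, None, None, None, 47, None, 15]
BFS from the root, enqueuing left then right child of each popped node:
  queue [28] -> pop 28, enqueue [1, 43], visited so far: [28]
  queue [1, 43] -> pop 1, enqueue [26], visited so far: [28, 1]
  queue [43, 26] -> pop 43, enqueue [39, 45], visited so far: [28, 1, 43]
  queue [26, 39, 45] -> pop 26, enqueue [9], visited so far: [28, 1, 43, 26]
  queue [39, 45, 9] -> pop 39, enqueue [none], visited so far: [28, 1, 43, 26, 39]
  queue [45, 9] -> pop 45, enqueue [47], visited so far: [28, 1, 43, 26, 39, 45]
  queue [9, 47] -> pop 9, enqueue [15], visited so far: [28, 1, 43, 26, 39, 45, 9]
  queue [47, 15] -> pop 47, enqueue [none], visited so far: [28, 1, 43, 26, 39, 45, 9, 47]
  queue [15] -> pop 15, enqueue [none], visited so far: [28, 1, 43, 26, 39, 45, 9, 47, 15]
Result: [28, 1, 43, 26, 39, 45, 9, 47, 15]


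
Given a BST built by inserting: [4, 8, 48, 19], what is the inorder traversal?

Tree insertion order: [4, 8, 48, 19]
Tree (level-order array): [4, None, 8, None, 48, 19]
Inorder traversal: [4, 8, 19, 48]


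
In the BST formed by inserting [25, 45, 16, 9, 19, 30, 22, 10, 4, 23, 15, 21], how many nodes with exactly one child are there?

Tree built from: [25, 45, 16, 9, 19, 30, 22, 10, 4, 23, 15, 21]
Tree (level-order array): [25, 16, 45, 9, 19, 30, None, 4, 10, None, 22, None, None, None, None, None, 15, 21, 23]
Rule: These are nodes with exactly 1 non-null child.
Per-node child counts:
  node 25: 2 child(ren)
  node 16: 2 child(ren)
  node 9: 2 child(ren)
  node 4: 0 child(ren)
  node 10: 1 child(ren)
  node 15: 0 child(ren)
  node 19: 1 child(ren)
  node 22: 2 child(ren)
  node 21: 0 child(ren)
  node 23: 0 child(ren)
  node 45: 1 child(ren)
  node 30: 0 child(ren)
Matching nodes: [10, 19, 45]
Count of nodes with exactly one child: 3


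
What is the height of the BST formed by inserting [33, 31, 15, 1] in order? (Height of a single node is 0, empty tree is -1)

Insertion order: [33, 31, 15, 1]
Tree (level-order array): [33, 31, None, 15, None, 1]
Compute height bottom-up (empty subtree = -1):
  height(1) = 1 + max(-1, -1) = 0
  height(15) = 1 + max(0, -1) = 1
  height(31) = 1 + max(1, -1) = 2
  height(33) = 1 + max(2, -1) = 3
Height = 3


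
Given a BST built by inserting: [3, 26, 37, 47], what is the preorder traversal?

Tree insertion order: [3, 26, 37, 47]
Tree (level-order array): [3, None, 26, None, 37, None, 47]
Preorder traversal: [3, 26, 37, 47]


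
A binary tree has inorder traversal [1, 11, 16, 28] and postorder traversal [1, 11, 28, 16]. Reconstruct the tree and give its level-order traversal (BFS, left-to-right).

Inorder:   [1, 11, 16, 28]
Postorder: [1, 11, 28, 16]
Algorithm: postorder visits root last, so walk postorder right-to-left;
each value is the root of the current inorder slice — split it at that
value, recurse on the right subtree first, then the left.
Recursive splits:
  root=16; inorder splits into left=[1, 11], right=[28]
  root=28; inorder splits into left=[], right=[]
  root=11; inorder splits into left=[1], right=[]
  root=1; inorder splits into left=[], right=[]
Reconstructed level-order: [16, 11, 28, 1]


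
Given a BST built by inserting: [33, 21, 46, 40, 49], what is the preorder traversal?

Tree insertion order: [33, 21, 46, 40, 49]
Tree (level-order array): [33, 21, 46, None, None, 40, 49]
Preorder traversal: [33, 21, 46, 40, 49]


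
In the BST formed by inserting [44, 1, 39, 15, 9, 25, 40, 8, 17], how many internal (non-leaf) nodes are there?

Tree built from: [44, 1, 39, 15, 9, 25, 40, 8, 17]
Tree (level-order array): [44, 1, None, None, 39, 15, 40, 9, 25, None, None, 8, None, 17]
Rule: An internal node has at least one child.
Per-node child counts:
  node 44: 1 child(ren)
  node 1: 1 child(ren)
  node 39: 2 child(ren)
  node 15: 2 child(ren)
  node 9: 1 child(ren)
  node 8: 0 child(ren)
  node 25: 1 child(ren)
  node 17: 0 child(ren)
  node 40: 0 child(ren)
Matching nodes: [44, 1, 39, 15, 9, 25]
Count of internal (non-leaf) nodes: 6


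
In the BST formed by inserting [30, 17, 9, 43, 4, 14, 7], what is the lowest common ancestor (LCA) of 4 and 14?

Tree insertion order: [30, 17, 9, 43, 4, 14, 7]
Tree (level-order array): [30, 17, 43, 9, None, None, None, 4, 14, None, 7]
In a BST, the LCA of p=4, q=14 is the first node v on the
root-to-leaf path with p <= v <= q (go left if both < v, right if both > v).
Walk from root:
  at 30: both 4 and 14 < 30, go left
  at 17: both 4 and 14 < 17, go left
  at 9: 4 <= 9 <= 14, this is the LCA
LCA = 9


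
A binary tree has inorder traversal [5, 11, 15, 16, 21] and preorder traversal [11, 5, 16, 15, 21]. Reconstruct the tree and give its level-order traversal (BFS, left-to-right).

Inorder:  [5, 11, 15, 16, 21]
Preorder: [11, 5, 16, 15, 21]
Algorithm: preorder visits root first, so consume preorder in order;
for each root, split the current inorder slice at that value into
left-subtree inorder and right-subtree inorder, then recurse.
Recursive splits:
  root=11; inorder splits into left=[5], right=[15, 16, 21]
  root=5; inorder splits into left=[], right=[]
  root=16; inorder splits into left=[15], right=[21]
  root=15; inorder splits into left=[], right=[]
  root=21; inorder splits into left=[], right=[]
Reconstructed level-order: [11, 5, 16, 15, 21]


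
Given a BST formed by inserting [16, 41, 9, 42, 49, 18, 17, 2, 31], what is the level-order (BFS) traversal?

Tree insertion order: [16, 41, 9, 42, 49, 18, 17, 2, 31]
Tree (level-order array): [16, 9, 41, 2, None, 18, 42, None, None, 17, 31, None, 49]
BFS from the root, enqueuing left then right child of each popped node:
  queue [16] -> pop 16, enqueue [9, 41], visited so far: [16]
  queue [9, 41] -> pop 9, enqueue [2], visited so far: [16, 9]
  queue [41, 2] -> pop 41, enqueue [18, 42], visited so far: [16, 9, 41]
  queue [2, 18, 42] -> pop 2, enqueue [none], visited so far: [16, 9, 41, 2]
  queue [18, 42] -> pop 18, enqueue [17, 31], visited so far: [16, 9, 41, 2, 18]
  queue [42, 17, 31] -> pop 42, enqueue [49], visited so far: [16, 9, 41, 2, 18, 42]
  queue [17, 31, 49] -> pop 17, enqueue [none], visited so far: [16, 9, 41, 2, 18, 42, 17]
  queue [31, 49] -> pop 31, enqueue [none], visited so far: [16, 9, 41, 2, 18, 42, 17, 31]
  queue [49] -> pop 49, enqueue [none], visited so far: [16, 9, 41, 2, 18, 42, 17, 31, 49]
Result: [16, 9, 41, 2, 18, 42, 17, 31, 49]


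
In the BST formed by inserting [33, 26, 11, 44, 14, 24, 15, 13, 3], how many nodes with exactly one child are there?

Tree built from: [33, 26, 11, 44, 14, 24, 15, 13, 3]
Tree (level-order array): [33, 26, 44, 11, None, None, None, 3, 14, None, None, 13, 24, None, None, 15]
Rule: These are nodes with exactly 1 non-null child.
Per-node child counts:
  node 33: 2 child(ren)
  node 26: 1 child(ren)
  node 11: 2 child(ren)
  node 3: 0 child(ren)
  node 14: 2 child(ren)
  node 13: 0 child(ren)
  node 24: 1 child(ren)
  node 15: 0 child(ren)
  node 44: 0 child(ren)
Matching nodes: [26, 24]
Count of nodes with exactly one child: 2


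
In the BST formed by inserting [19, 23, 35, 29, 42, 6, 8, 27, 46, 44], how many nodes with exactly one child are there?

Tree built from: [19, 23, 35, 29, 42, 6, 8, 27, 46, 44]
Tree (level-order array): [19, 6, 23, None, 8, None, 35, None, None, 29, 42, 27, None, None, 46, None, None, 44]
Rule: These are nodes with exactly 1 non-null child.
Per-node child counts:
  node 19: 2 child(ren)
  node 6: 1 child(ren)
  node 8: 0 child(ren)
  node 23: 1 child(ren)
  node 35: 2 child(ren)
  node 29: 1 child(ren)
  node 27: 0 child(ren)
  node 42: 1 child(ren)
  node 46: 1 child(ren)
  node 44: 0 child(ren)
Matching nodes: [6, 23, 29, 42, 46]
Count of nodes with exactly one child: 5


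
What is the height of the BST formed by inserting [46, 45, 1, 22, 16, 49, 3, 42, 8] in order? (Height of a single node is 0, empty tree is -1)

Insertion order: [46, 45, 1, 22, 16, 49, 3, 42, 8]
Tree (level-order array): [46, 45, 49, 1, None, None, None, None, 22, 16, 42, 3, None, None, None, None, 8]
Compute height bottom-up (empty subtree = -1):
  height(8) = 1 + max(-1, -1) = 0
  height(3) = 1 + max(-1, 0) = 1
  height(16) = 1 + max(1, -1) = 2
  height(42) = 1 + max(-1, -1) = 0
  height(22) = 1 + max(2, 0) = 3
  height(1) = 1 + max(-1, 3) = 4
  height(45) = 1 + max(4, -1) = 5
  height(49) = 1 + max(-1, -1) = 0
  height(46) = 1 + max(5, 0) = 6
Height = 6


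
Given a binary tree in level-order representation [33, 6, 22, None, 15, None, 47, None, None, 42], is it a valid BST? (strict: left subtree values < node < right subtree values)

Level-order array: [33, 6, 22, None, 15, None, 47, None, None, 42]
Validate using subtree bounds (lo, hi): at each node, require lo < value < hi,
then recurse left with hi=value and right with lo=value.
Preorder trace (stopping at first violation):
  at node 33 with bounds (-inf, +inf): OK
  at node 6 with bounds (-inf, 33): OK
  at node 15 with bounds (6, 33): OK
  at node 22 with bounds (33, +inf): VIOLATION
Node 22 violates its bound: not (33 < 22 < +inf).
Result: Not a valid BST


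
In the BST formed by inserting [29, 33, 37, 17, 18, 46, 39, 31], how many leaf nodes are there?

Tree built from: [29, 33, 37, 17, 18, 46, 39, 31]
Tree (level-order array): [29, 17, 33, None, 18, 31, 37, None, None, None, None, None, 46, 39]
Rule: A leaf has 0 children.
Per-node child counts:
  node 29: 2 child(ren)
  node 17: 1 child(ren)
  node 18: 0 child(ren)
  node 33: 2 child(ren)
  node 31: 0 child(ren)
  node 37: 1 child(ren)
  node 46: 1 child(ren)
  node 39: 0 child(ren)
Matching nodes: [18, 31, 39]
Count of leaf nodes: 3


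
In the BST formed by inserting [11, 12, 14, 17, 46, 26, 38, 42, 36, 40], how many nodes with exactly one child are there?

Tree built from: [11, 12, 14, 17, 46, 26, 38, 42, 36, 40]
Tree (level-order array): [11, None, 12, None, 14, None, 17, None, 46, 26, None, None, 38, 36, 42, None, None, 40]
Rule: These are nodes with exactly 1 non-null child.
Per-node child counts:
  node 11: 1 child(ren)
  node 12: 1 child(ren)
  node 14: 1 child(ren)
  node 17: 1 child(ren)
  node 46: 1 child(ren)
  node 26: 1 child(ren)
  node 38: 2 child(ren)
  node 36: 0 child(ren)
  node 42: 1 child(ren)
  node 40: 0 child(ren)
Matching nodes: [11, 12, 14, 17, 46, 26, 42]
Count of nodes with exactly one child: 7


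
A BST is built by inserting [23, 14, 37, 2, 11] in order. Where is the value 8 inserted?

Starting tree (level order): [23, 14, 37, 2, None, None, None, None, 11]
Insertion path: 23 -> 14 -> 2 -> 11
Result: insert 8 as left child of 11
Final tree (level order): [23, 14, 37, 2, None, None, None, None, 11, 8]


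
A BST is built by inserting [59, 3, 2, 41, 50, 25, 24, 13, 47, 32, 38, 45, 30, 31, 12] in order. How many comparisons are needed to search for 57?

Search path for 57: 59 -> 3 -> 41 -> 50
Found: False
Comparisons: 4


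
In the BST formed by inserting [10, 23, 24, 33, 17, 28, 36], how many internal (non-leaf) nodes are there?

Tree built from: [10, 23, 24, 33, 17, 28, 36]
Tree (level-order array): [10, None, 23, 17, 24, None, None, None, 33, 28, 36]
Rule: An internal node has at least one child.
Per-node child counts:
  node 10: 1 child(ren)
  node 23: 2 child(ren)
  node 17: 0 child(ren)
  node 24: 1 child(ren)
  node 33: 2 child(ren)
  node 28: 0 child(ren)
  node 36: 0 child(ren)
Matching nodes: [10, 23, 24, 33]
Count of internal (non-leaf) nodes: 4


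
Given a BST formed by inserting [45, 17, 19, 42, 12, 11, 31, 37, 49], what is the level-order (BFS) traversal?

Tree insertion order: [45, 17, 19, 42, 12, 11, 31, 37, 49]
Tree (level-order array): [45, 17, 49, 12, 19, None, None, 11, None, None, 42, None, None, 31, None, None, 37]
BFS from the root, enqueuing left then right child of each popped node:
  queue [45] -> pop 45, enqueue [17, 49], visited so far: [45]
  queue [17, 49] -> pop 17, enqueue [12, 19], visited so far: [45, 17]
  queue [49, 12, 19] -> pop 49, enqueue [none], visited so far: [45, 17, 49]
  queue [12, 19] -> pop 12, enqueue [11], visited so far: [45, 17, 49, 12]
  queue [19, 11] -> pop 19, enqueue [42], visited so far: [45, 17, 49, 12, 19]
  queue [11, 42] -> pop 11, enqueue [none], visited so far: [45, 17, 49, 12, 19, 11]
  queue [42] -> pop 42, enqueue [31], visited so far: [45, 17, 49, 12, 19, 11, 42]
  queue [31] -> pop 31, enqueue [37], visited so far: [45, 17, 49, 12, 19, 11, 42, 31]
  queue [37] -> pop 37, enqueue [none], visited so far: [45, 17, 49, 12, 19, 11, 42, 31, 37]
Result: [45, 17, 49, 12, 19, 11, 42, 31, 37]


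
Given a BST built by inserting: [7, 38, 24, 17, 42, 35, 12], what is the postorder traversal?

Tree insertion order: [7, 38, 24, 17, 42, 35, 12]
Tree (level-order array): [7, None, 38, 24, 42, 17, 35, None, None, 12]
Postorder traversal: [12, 17, 35, 24, 42, 38, 7]


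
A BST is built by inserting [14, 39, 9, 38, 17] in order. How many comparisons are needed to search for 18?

Search path for 18: 14 -> 39 -> 38 -> 17
Found: False
Comparisons: 4


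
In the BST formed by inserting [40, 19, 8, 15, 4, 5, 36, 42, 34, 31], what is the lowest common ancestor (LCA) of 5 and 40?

Tree insertion order: [40, 19, 8, 15, 4, 5, 36, 42, 34, 31]
Tree (level-order array): [40, 19, 42, 8, 36, None, None, 4, 15, 34, None, None, 5, None, None, 31]
In a BST, the LCA of p=5, q=40 is the first node v on the
root-to-leaf path with p <= v <= q (go left if both < v, right if both > v).
Walk from root:
  at 40: 5 <= 40 <= 40, this is the LCA
LCA = 40


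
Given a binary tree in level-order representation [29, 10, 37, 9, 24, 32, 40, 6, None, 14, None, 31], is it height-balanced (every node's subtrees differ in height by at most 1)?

Tree (level-order array): [29, 10, 37, 9, 24, 32, 40, 6, None, 14, None, 31]
Definition: a tree is height-balanced if, at every node, |h(left) - h(right)| <= 1 (empty subtree has height -1).
Bottom-up per-node check:
  node 6: h_left=-1, h_right=-1, diff=0 [OK], height=0
  node 9: h_left=0, h_right=-1, diff=1 [OK], height=1
  node 14: h_left=-1, h_right=-1, diff=0 [OK], height=0
  node 24: h_left=0, h_right=-1, diff=1 [OK], height=1
  node 10: h_left=1, h_right=1, diff=0 [OK], height=2
  node 31: h_left=-1, h_right=-1, diff=0 [OK], height=0
  node 32: h_left=0, h_right=-1, diff=1 [OK], height=1
  node 40: h_left=-1, h_right=-1, diff=0 [OK], height=0
  node 37: h_left=1, h_right=0, diff=1 [OK], height=2
  node 29: h_left=2, h_right=2, diff=0 [OK], height=3
All nodes satisfy the balance condition.
Result: Balanced


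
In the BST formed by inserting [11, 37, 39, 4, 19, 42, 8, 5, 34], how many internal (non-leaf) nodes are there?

Tree built from: [11, 37, 39, 4, 19, 42, 8, 5, 34]
Tree (level-order array): [11, 4, 37, None, 8, 19, 39, 5, None, None, 34, None, 42]
Rule: An internal node has at least one child.
Per-node child counts:
  node 11: 2 child(ren)
  node 4: 1 child(ren)
  node 8: 1 child(ren)
  node 5: 0 child(ren)
  node 37: 2 child(ren)
  node 19: 1 child(ren)
  node 34: 0 child(ren)
  node 39: 1 child(ren)
  node 42: 0 child(ren)
Matching nodes: [11, 4, 8, 37, 19, 39]
Count of internal (non-leaf) nodes: 6


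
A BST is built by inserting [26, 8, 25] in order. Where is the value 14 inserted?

Starting tree (level order): [26, 8, None, None, 25]
Insertion path: 26 -> 8 -> 25
Result: insert 14 as left child of 25
Final tree (level order): [26, 8, None, None, 25, 14]


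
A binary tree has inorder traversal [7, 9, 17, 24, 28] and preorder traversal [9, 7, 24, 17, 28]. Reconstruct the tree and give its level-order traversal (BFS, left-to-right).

Inorder:  [7, 9, 17, 24, 28]
Preorder: [9, 7, 24, 17, 28]
Algorithm: preorder visits root first, so consume preorder in order;
for each root, split the current inorder slice at that value into
left-subtree inorder and right-subtree inorder, then recurse.
Recursive splits:
  root=9; inorder splits into left=[7], right=[17, 24, 28]
  root=7; inorder splits into left=[], right=[]
  root=24; inorder splits into left=[17], right=[28]
  root=17; inorder splits into left=[], right=[]
  root=28; inorder splits into left=[], right=[]
Reconstructed level-order: [9, 7, 24, 17, 28]


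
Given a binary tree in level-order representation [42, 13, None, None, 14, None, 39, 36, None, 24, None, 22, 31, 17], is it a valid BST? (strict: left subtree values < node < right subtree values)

Level-order array: [42, 13, None, None, 14, None, 39, 36, None, 24, None, 22, 31, 17]
Validate using subtree bounds (lo, hi): at each node, require lo < value < hi,
then recurse left with hi=value and right with lo=value.
Preorder trace (stopping at first violation):
  at node 42 with bounds (-inf, +inf): OK
  at node 13 with bounds (-inf, 42): OK
  at node 14 with bounds (13, 42): OK
  at node 39 with bounds (14, 42): OK
  at node 36 with bounds (14, 39): OK
  at node 24 with bounds (14, 36): OK
  at node 22 with bounds (14, 24): OK
  at node 17 with bounds (14, 22): OK
  at node 31 with bounds (24, 36): OK
No violation found at any node.
Result: Valid BST


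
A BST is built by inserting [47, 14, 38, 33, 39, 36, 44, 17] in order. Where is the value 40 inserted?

Starting tree (level order): [47, 14, None, None, 38, 33, 39, 17, 36, None, 44]
Insertion path: 47 -> 14 -> 38 -> 39 -> 44
Result: insert 40 as left child of 44
Final tree (level order): [47, 14, None, None, 38, 33, 39, 17, 36, None, 44, None, None, None, None, 40]


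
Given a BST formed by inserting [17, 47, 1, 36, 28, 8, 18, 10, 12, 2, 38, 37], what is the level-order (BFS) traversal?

Tree insertion order: [17, 47, 1, 36, 28, 8, 18, 10, 12, 2, 38, 37]
Tree (level-order array): [17, 1, 47, None, 8, 36, None, 2, 10, 28, 38, None, None, None, 12, 18, None, 37]
BFS from the root, enqueuing left then right child of each popped node:
  queue [17] -> pop 17, enqueue [1, 47], visited so far: [17]
  queue [1, 47] -> pop 1, enqueue [8], visited so far: [17, 1]
  queue [47, 8] -> pop 47, enqueue [36], visited so far: [17, 1, 47]
  queue [8, 36] -> pop 8, enqueue [2, 10], visited so far: [17, 1, 47, 8]
  queue [36, 2, 10] -> pop 36, enqueue [28, 38], visited so far: [17, 1, 47, 8, 36]
  queue [2, 10, 28, 38] -> pop 2, enqueue [none], visited so far: [17, 1, 47, 8, 36, 2]
  queue [10, 28, 38] -> pop 10, enqueue [12], visited so far: [17, 1, 47, 8, 36, 2, 10]
  queue [28, 38, 12] -> pop 28, enqueue [18], visited so far: [17, 1, 47, 8, 36, 2, 10, 28]
  queue [38, 12, 18] -> pop 38, enqueue [37], visited so far: [17, 1, 47, 8, 36, 2, 10, 28, 38]
  queue [12, 18, 37] -> pop 12, enqueue [none], visited so far: [17, 1, 47, 8, 36, 2, 10, 28, 38, 12]
  queue [18, 37] -> pop 18, enqueue [none], visited so far: [17, 1, 47, 8, 36, 2, 10, 28, 38, 12, 18]
  queue [37] -> pop 37, enqueue [none], visited so far: [17, 1, 47, 8, 36, 2, 10, 28, 38, 12, 18, 37]
Result: [17, 1, 47, 8, 36, 2, 10, 28, 38, 12, 18, 37]


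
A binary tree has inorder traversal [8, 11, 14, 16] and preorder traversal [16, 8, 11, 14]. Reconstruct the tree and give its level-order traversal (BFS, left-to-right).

Inorder:  [8, 11, 14, 16]
Preorder: [16, 8, 11, 14]
Algorithm: preorder visits root first, so consume preorder in order;
for each root, split the current inorder slice at that value into
left-subtree inorder and right-subtree inorder, then recurse.
Recursive splits:
  root=16; inorder splits into left=[8, 11, 14], right=[]
  root=8; inorder splits into left=[], right=[11, 14]
  root=11; inorder splits into left=[], right=[14]
  root=14; inorder splits into left=[], right=[]
Reconstructed level-order: [16, 8, 11, 14]


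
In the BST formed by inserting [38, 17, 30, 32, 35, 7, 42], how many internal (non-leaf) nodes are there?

Tree built from: [38, 17, 30, 32, 35, 7, 42]
Tree (level-order array): [38, 17, 42, 7, 30, None, None, None, None, None, 32, None, 35]
Rule: An internal node has at least one child.
Per-node child counts:
  node 38: 2 child(ren)
  node 17: 2 child(ren)
  node 7: 0 child(ren)
  node 30: 1 child(ren)
  node 32: 1 child(ren)
  node 35: 0 child(ren)
  node 42: 0 child(ren)
Matching nodes: [38, 17, 30, 32]
Count of internal (non-leaf) nodes: 4


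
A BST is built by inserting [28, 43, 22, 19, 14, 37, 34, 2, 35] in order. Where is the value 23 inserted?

Starting tree (level order): [28, 22, 43, 19, None, 37, None, 14, None, 34, None, 2, None, None, 35]
Insertion path: 28 -> 22
Result: insert 23 as right child of 22
Final tree (level order): [28, 22, 43, 19, 23, 37, None, 14, None, None, None, 34, None, 2, None, None, 35]


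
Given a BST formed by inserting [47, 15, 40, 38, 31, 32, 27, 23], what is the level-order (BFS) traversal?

Tree insertion order: [47, 15, 40, 38, 31, 32, 27, 23]
Tree (level-order array): [47, 15, None, None, 40, 38, None, 31, None, 27, 32, 23]
BFS from the root, enqueuing left then right child of each popped node:
  queue [47] -> pop 47, enqueue [15], visited so far: [47]
  queue [15] -> pop 15, enqueue [40], visited so far: [47, 15]
  queue [40] -> pop 40, enqueue [38], visited so far: [47, 15, 40]
  queue [38] -> pop 38, enqueue [31], visited so far: [47, 15, 40, 38]
  queue [31] -> pop 31, enqueue [27, 32], visited so far: [47, 15, 40, 38, 31]
  queue [27, 32] -> pop 27, enqueue [23], visited so far: [47, 15, 40, 38, 31, 27]
  queue [32, 23] -> pop 32, enqueue [none], visited so far: [47, 15, 40, 38, 31, 27, 32]
  queue [23] -> pop 23, enqueue [none], visited so far: [47, 15, 40, 38, 31, 27, 32, 23]
Result: [47, 15, 40, 38, 31, 27, 32, 23]


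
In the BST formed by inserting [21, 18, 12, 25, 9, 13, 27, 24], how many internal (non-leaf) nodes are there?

Tree built from: [21, 18, 12, 25, 9, 13, 27, 24]
Tree (level-order array): [21, 18, 25, 12, None, 24, 27, 9, 13]
Rule: An internal node has at least one child.
Per-node child counts:
  node 21: 2 child(ren)
  node 18: 1 child(ren)
  node 12: 2 child(ren)
  node 9: 0 child(ren)
  node 13: 0 child(ren)
  node 25: 2 child(ren)
  node 24: 0 child(ren)
  node 27: 0 child(ren)
Matching nodes: [21, 18, 12, 25]
Count of internal (non-leaf) nodes: 4


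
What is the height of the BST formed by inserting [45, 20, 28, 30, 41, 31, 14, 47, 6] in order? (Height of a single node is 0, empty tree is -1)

Insertion order: [45, 20, 28, 30, 41, 31, 14, 47, 6]
Tree (level-order array): [45, 20, 47, 14, 28, None, None, 6, None, None, 30, None, None, None, 41, 31]
Compute height bottom-up (empty subtree = -1):
  height(6) = 1 + max(-1, -1) = 0
  height(14) = 1 + max(0, -1) = 1
  height(31) = 1 + max(-1, -1) = 0
  height(41) = 1 + max(0, -1) = 1
  height(30) = 1 + max(-1, 1) = 2
  height(28) = 1 + max(-1, 2) = 3
  height(20) = 1 + max(1, 3) = 4
  height(47) = 1 + max(-1, -1) = 0
  height(45) = 1 + max(4, 0) = 5
Height = 5


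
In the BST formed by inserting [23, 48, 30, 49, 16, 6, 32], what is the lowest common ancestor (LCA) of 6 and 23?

Tree insertion order: [23, 48, 30, 49, 16, 6, 32]
Tree (level-order array): [23, 16, 48, 6, None, 30, 49, None, None, None, 32]
In a BST, the LCA of p=6, q=23 is the first node v on the
root-to-leaf path with p <= v <= q (go left if both < v, right if both > v).
Walk from root:
  at 23: 6 <= 23 <= 23, this is the LCA
LCA = 23


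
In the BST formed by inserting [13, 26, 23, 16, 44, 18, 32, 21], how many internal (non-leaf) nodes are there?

Tree built from: [13, 26, 23, 16, 44, 18, 32, 21]
Tree (level-order array): [13, None, 26, 23, 44, 16, None, 32, None, None, 18, None, None, None, 21]
Rule: An internal node has at least one child.
Per-node child counts:
  node 13: 1 child(ren)
  node 26: 2 child(ren)
  node 23: 1 child(ren)
  node 16: 1 child(ren)
  node 18: 1 child(ren)
  node 21: 0 child(ren)
  node 44: 1 child(ren)
  node 32: 0 child(ren)
Matching nodes: [13, 26, 23, 16, 18, 44]
Count of internal (non-leaf) nodes: 6


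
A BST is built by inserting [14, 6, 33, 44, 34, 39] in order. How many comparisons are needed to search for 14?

Search path for 14: 14
Found: True
Comparisons: 1


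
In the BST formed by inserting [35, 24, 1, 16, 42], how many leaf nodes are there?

Tree built from: [35, 24, 1, 16, 42]
Tree (level-order array): [35, 24, 42, 1, None, None, None, None, 16]
Rule: A leaf has 0 children.
Per-node child counts:
  node 35: 2 child(ren)
  node 24: 1 child(ren)
  node 1: 1 child(ren)
  node 16: 0 child(ren)
  node 42: 0 child(ren)
Matching nodes: [16, 42]
Count of leaf nodes: 2


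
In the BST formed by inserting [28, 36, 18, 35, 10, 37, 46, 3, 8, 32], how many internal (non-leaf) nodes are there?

Tree built from: [28, 36, 18, 35, 10, 37, 46, 3, 8, 32]
Tree (level-order array): [28, 18, 36, 10, None, 35, 37, 3, None, 32, None, None, 46, None, 8]
Rule: An internal node has at least one child.
Per-node child counts:
  node 28: 2 child(ren)
  node 18: 1 child(ren)
  node 10: 1 child(ren)
  node 3: 1 child(ren)
  node 8: 0 child(ren)
  node 36: 2 child(ren)
  node 35: 1 child(ren)
  node 32: 0 child(ren)
  node 37: 1 child(ren)
  node 46: 0 child(ren)
Matching nodes: [28, 18, 10, 3, 36, 35, 37]
Count of internal (non-leaf) nodes: 7


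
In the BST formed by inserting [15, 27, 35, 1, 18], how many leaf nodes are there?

Tree built from: [15, 27, 35, 1, 18]
Tree (level-order array): [15, 1, 27, None, None, 18, 35]
Rule: A leaf has 0 children.
Per-node child counts:
  node 15: 2 child(ren)
  node 1: 0 child(ren)
  node 27: 2 child(ren)
  node 18: 0 child(ren)
  node 35: 0 child(ren)
Matching nodes: [1, 18, 35]
Count of leaf nodes: 3


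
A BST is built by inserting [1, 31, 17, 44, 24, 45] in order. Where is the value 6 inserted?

Starting tree (level order): [1, None, 31, 17, 44, None, 24, None, 45]
Insertion path: 1 -> 31 -> 17
Result: insert 6 as left child of 17
Final tree (level order): [1, None, 31, 17, 44, 6, 24, None, 45]


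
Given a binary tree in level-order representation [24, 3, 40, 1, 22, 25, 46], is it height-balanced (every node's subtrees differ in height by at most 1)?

Tree (level-order array): [24, 3, 40, 1, 22, 25, 46]
Definition: a tree is height-balanced if, at every node, |h(left) - h(right)| <= 1 (empty subtree has height -1).
Bottom-up per-node check:
  node 1: h_left=-1, h_right=-1, diff=0 [OK], height=0
  node 22: h_left=-1, h_right=-1, diff=0 [OK], height=0
  node 3: h_left=0, h_right=0, diff=0 [OK], height=1
  node 25: h_left=-1, h_right=-1, diff=0 [OK], height=0
  node 46: h_left=-1, h_right=-1, diff=0 [OK], height=0
  node 40: h_left=0, h_right=0, diff=0 [OK], height=1
  node 24: h_left=1, h_right=1, diff=0 [OK], height=2
All nodes satisfy the balance condition.
Result: Balanced


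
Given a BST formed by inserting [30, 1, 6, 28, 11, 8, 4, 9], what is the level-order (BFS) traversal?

Tree insertion order: [30, 1, 6, 28, 11, 8, 4, 9]
Tree (level-order array): [30, 1, None, None, 6, 4, 28, None, None, 11, None, 8, None, None, 9]
BFS from the root, enqueuing left then right child of each popped node:
  queue [30] -> pop 30, enqueue [1], visited so far: [30]
  queue [1] -> pop 1, enqueue [6], visited so far: [30, 1]
  queue [6] -> pop 6, enqueue [4, 28], visited so far: [30, 1, 6]
  queue [4, 28] -> pop 4, enqueue [none], visited so far: [30, 1, 6, 4]
  queue [28] -> pop 28, enqueue [11], visited so far: [30, 1, 6, 4, 28]
  queue [11] -> pop 11, enqueue [8], visited so far: [30, 1, 6, 4, 28, 11]
  queue [8] -> pop 8, enqueue [9], visited so far: [30, 1, 6, 4, 28, 11, 8]
  queue [9] -> pop 9, enqueue [none], visited so far: [30, 1, 6, 4, 28, 11, 8, 9]
Result: [30, 1, 6, 4, 28, 11, 8, 9]


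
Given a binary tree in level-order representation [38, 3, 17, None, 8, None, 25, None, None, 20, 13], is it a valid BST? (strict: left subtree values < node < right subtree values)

Level-order array: [38, 3, 17, None, 8, None, 25, None, None, 20, 13]
Validate using subtree bounds (lo, hi): at each node, require lo < value < hi,
then recurse left with hi=value and right with lo=value.
Preorder trace (stopping at first violation):
  at node 38 with bounds (-inf, +inf): OK
  at node 3 with bounds (-inf, 38): OK
  at node 8 with bounds (3, 38): OK
  at node 17 with bounds (38, +inf): VIOLATION
Node 17 violates its bound: not (38 < 17 < +inf).
Result: Not a valid BST


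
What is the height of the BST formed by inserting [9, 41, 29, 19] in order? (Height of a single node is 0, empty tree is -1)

Insertion order: [9, 41, 29, 19]
Tree (level-order array): [9, None, 41, 29, None, 19]
Compute height bottom-up (empty subtree = -1):
  height(19) = 1 + max(-1, -1) = 0
  height(29) = 1 + max(0, -1) = 1
  height(41) = 1 + max(1, -1) = 2
  height(9) = 1 + max(-1, 2) = 3
Height = 3


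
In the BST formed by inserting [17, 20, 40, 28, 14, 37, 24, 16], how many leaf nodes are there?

Tree built from: [17, 20, 40, 28, 14, 37, 24, 16]
Tree (level-order array): [17, 14, 20, None, 16, None, 40, None, None, 28, None, 24, 37]
Rule: A leaf has 0 children.
Per-node child counts:
  node 17: 2 child(ren)
  node 14: 1 child(ren)
  node 16: 0 child(ren)
  node 20: 1 child(ren)
  node 40: 1 child(ren)
  node 28: 2 child(ren)
  node 24: 0 child(ren)
  node 37: 0 child(ren)
Matching nodes: [16, 24, 37]
Count of leaf nodes: 3


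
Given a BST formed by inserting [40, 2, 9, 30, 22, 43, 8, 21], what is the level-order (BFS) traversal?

Tree insertion order: [40, 2, 9, 30, 22, 43, 8, 21]
Tree (level-order array): [40, 2, 43, None, 9, None, None, 8, 30, None, None, 22, None, 21]
BFS from the root, enqueuing left then right child of each popped node:
  queue [40] -> pop 40, enqueue [2, 43], visited so far: [40]
  queue [2, 43] -> pop 2, enqueue [9], visited so far: [40, 2]
  queue [43, 9] -> pop 43, enqueue [none], visited so far: [40, 2, 43]
  queue [9] -> pop 9, enqueue [8, 30], visited so far: [40, 2, 43, 9]
  queue [8, 30] -> pop 8, enqueue [none], visited so far: [40, 2, 43, 9, 8]
  queue [30] -> pop 30, enqueue [22], visited so far: [40, 2, 43, 9, 8, 30]
  queue [22] -> pop 22, enqueue [21], visited so far: [40, 2, 43, 9, 8, 30, 22]
  queue [21] -> pop 21, enqueue [none], visited so far: [40, 2, 43, 9, 8, 30, 22, 21]
Result: [40, 2, 43, 9, 8, 30, 22, 21]


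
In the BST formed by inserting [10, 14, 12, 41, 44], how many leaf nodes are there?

Tree built from: [10, 14, 12, 41, 44]
Tree (level-order array): [10, None, 14, 12, 41, None, None, None, 44]
Rule: A leaf has 0 children.
Per-node child counts:
  node 10: 1 child(ren)
  node 14: 2 child(ren)
  node 12: 0 child(ren)
  node 41: 1 child(ren)
  node 44: 0 child(ren)
Matching nodes: [12, 44]
Count of leaf nodes: 2


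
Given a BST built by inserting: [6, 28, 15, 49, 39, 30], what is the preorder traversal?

Tree insertion order: [6, 28, 15, 49, 39, 30]
Tree (level-order array): [6, None, 28, 15, 49, None, None, 39, None, 30]
Preorder traversal: [6, 28, 15, 49, 39, 30]


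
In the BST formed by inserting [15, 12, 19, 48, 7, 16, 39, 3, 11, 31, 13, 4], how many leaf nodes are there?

Tree built from: [15, 12, 19, 48, 7, 16, 39, 3, 11, 31, 13, 4]
Tree (level-order array): [15, 12, 19, 7, 13, 16, 48, 3, 11, None, None, None, None, 39, None, None, 4, None, None, 31]
Rule: A leaf has 0 children.
Per-node child counts:
  node 15: 2 child(ren)
  node 12: 2 child(ren)
  node 7: 2 child(ren)
  node 3: 1 child(ren)
  node 4: 0 child(ren)
  node 11: 0 child(ren)
  node 13: 0 child(ren)
  node 19: 2 child(ren)
  node 16: 0 child(ren)
  node 48: 1 child(ren)
  node 39: 1 child(ren)
  node 31: 0 child(ren)
Matching nodes: [4, 11, 13, 16, 31]
Count of leaf nodes: 5


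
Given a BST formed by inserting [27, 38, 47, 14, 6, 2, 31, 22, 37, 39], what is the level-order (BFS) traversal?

Tree insertion order: [27, 38, 47, 14, 6, 2, 31, 22, 37, 39]
Tree (level-order array): [27, 14, 38, 6, 22, 31, 47, 2, None, None, None, None, 37, 39]
BFS from the root, enqueuing left then right child of each popped node:
  queue [27] -> pop 27, enqueue [14, 38], visited so far: [27]
  queue [14, 38] -> pop 14, enqueue [6, 22], visited so far: [27, 14]
  queue [38, 6, 22] -> pop 38, enqueue [31, 47], visited so far: [27, 14, 38]
  queue [6, 22, 31, 47] -> pop 6, enqueue [2], visited so far: [27, 14, 38, 6]
  queue [22, 31, 47, 2] -> pop 22, enqueue [none], visited so far: [27, 14, 38, 6, 22]
  queue [31, 47, 2] -> pop 31, enqueue [37], visited so far: [27, 14, 38, 6, 22, 31]
  queue [47, 2, 37] -> pop 47, enqueue [39], visited so far: [27, 14, 38, 6, 22, 31, 47]
  queue [2, 37, 39] -> pop 2, enqueue [none], visited so far: [27, 14, 38, 6, 22, 31, 47, 2]
  queue [37, 39] -> pop 37, enqueue [none], visited so far: [27, 14, 38, 6, 22, 31, 47, 2, 37]
  queue [39] -> pop 39, enqueue [none], visited so far: [27, 14, 38, 6, 22, 31, 47, 2, 37, 39]
Result: [27, 14, 38, 6, 22, 31, 47, 2, 37, 39]


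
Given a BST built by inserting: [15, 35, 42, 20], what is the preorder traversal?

Tree insertion order: [15, 35, 42, 20]
Tree (level-order array): [15, None, 35, 20, 42]
Preorder traversal: [15, 35, 20, 42]


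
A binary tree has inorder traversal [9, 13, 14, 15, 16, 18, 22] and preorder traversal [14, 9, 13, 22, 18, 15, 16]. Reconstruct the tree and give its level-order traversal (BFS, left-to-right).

Inorder:  [9, 13, 14, 15, 16, 18, 22]
Preorder: [14, 9, 13, 22, 18, 15, 16]
Algorithm: preorder visits root first, so consume preorder in order;
for each root, split the current inorder slice at that value into
left-subtree inorder and right-subtree inorder, then recurse.
Recursive splits:
  root=14; inorder splits into left=[9, 13], right=[15, 16, 18, 22]
  root=9; inorder splits into left=[], right=[13]
  root=13; inorder splits into left=[], right=[]
  root=22; inorder splits into left=[15, 16, 18], right=[]
  root=18; inorder splits into left=[15, 16], right=[]
  root=15; inorder splits into left=[], right=[16]
  root=16; inorder splits into left=[], right=[]
Reconstructed level-order: [14, 9, 22, 13, 18, 15, 16]


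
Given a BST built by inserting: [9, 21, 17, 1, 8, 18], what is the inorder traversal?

Tree insertion order: [9, 21, 17, 1, 8, 18]
Tree (level-order array): [9, 1, 21, None, 8, 17, None, None, None, None, 18]
Inorder traversal: [1, 8, 9, 17, 18, 21]


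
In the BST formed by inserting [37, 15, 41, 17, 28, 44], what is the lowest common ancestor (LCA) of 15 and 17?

Tree insertion order: [37, 15, 41, 17, 28, 44]
Tree (level-order array): [37, 15, 41, None, 17, None, 44, None, 28]
In a BST, the LCA of p=15, q=17 is the first node v on the
root-to-leaf path with p <= v <= q (go left if both < v, right if both > v).
Walk from root:
  at 37: both 15 and 17 < 37, go left
  at 15: 15 <= 15 <= 17, this is the LCA
LCA = 15


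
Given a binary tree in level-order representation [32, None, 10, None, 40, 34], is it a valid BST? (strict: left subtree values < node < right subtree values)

Level-order array: [32, None, 10, None, 40, 34]
Validate using subtree bounds (lo, hi): at each node, require lo < value < hi,
then recurse left with hi=value and right with lo=value.
Preorder trace (stopping at first violation):
  at node 32 with bounds (-inf, +inf): OK
  at node 10 with bounds (32, +inf): VIOLATION
Node 10 violates its bound: not (32 < 10 < +inf).
Result: Not a valid BST


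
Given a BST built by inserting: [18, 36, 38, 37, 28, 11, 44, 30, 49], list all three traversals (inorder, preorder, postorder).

Tree insertion order: [18, 36, 38, 37, 28, 11, 44, 30, 49]
Tree (level-order array): [18, 11, 36, None, None, 28, 38, None, 30, 37, 44, None, None, None, None, None, 49]
Inorder (L, root, R): [11, 18, 28, 30, 36, 37, 38, 44, 49]
Preorder (root, L, R): [18, 11, 36, 28, 30, 38, 37, 44, 49]
Postorder (L, R, root): [11, 30, 28, 37, 49, 44, 38, 36, 18]


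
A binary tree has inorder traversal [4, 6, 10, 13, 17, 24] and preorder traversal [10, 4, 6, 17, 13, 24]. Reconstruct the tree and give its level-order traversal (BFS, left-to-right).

Inorder:  [4, 6, 10, 13, 17, 24]
Preorder: [10, 4, 6, 17, 13, 24]
Algorithm: preorder visits root first, so consume preorder in order;
for each root, split the current inorder slice at that value into
left-subtree inorder and right-subtree inorder, then recurse.
Recursive splits:
  root=10; inorder splits into left=[4, 6], right=[13, 17, 24]
  root=4; inorder splits into left=[], right=[6]
  root=6; inorder splits into left=[], right=[]
  root=17; inorder splits into left=[13], right=[24]
  root=13; inorder splits into left=[], right=[]
  root=24; inorder splits into left=[], right=[]
Reconstructed level-order: [10, 4, 17, 6, 13, 24]


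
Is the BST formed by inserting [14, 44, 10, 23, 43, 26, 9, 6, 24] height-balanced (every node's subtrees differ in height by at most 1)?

Tree (level-order array): [14, 10, 44, 9, None, 23, None, 6, None, None, 43, None, None, 26, None, 24]
Definition: a tree is height-balanced if, at every node, |h(left) - h(right)| <= 1 (empty subtree has height -1).
Bottom-up per-node check:
  node 6: h_left=-1, h_right=-1, diff=0 [OK], height=0
  node 9: h_left=0, h_right=-1, diff=1 [OK], height=1
  node 10: h_left=1, h_right=-1, diff=2 [FAIL (|1--1|=2 > 1)], height=2
  node 24: h_left=-1, h_right=-1, diff=0 [OK], height=0
  node 26: h_left=0, h_right=-1, diff=1 [OK], height=1
  node 43: h_left=1, h_right=-1, diff=2 [FAIL (|1--1|=2 > 1)], height=2
  node 23: h_left=-1, h_right=2, diff=3 [FAIL (|-1-2|=3 > 1)], height=3
  node 44: h_left=3, h_right=-1, diff=4 [FAIL (|3--1|=4 > 1)], height=4
  node 14: h_left=2, h_right=4, diff=2 [FAIL (|2-4|=2 > 1)], height=5
Node 10 violates the condition: |1 - -1| = 2 > 1.
Result: Not balanced


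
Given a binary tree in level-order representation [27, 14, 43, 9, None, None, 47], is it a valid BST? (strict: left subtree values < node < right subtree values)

Level-order array: [27, 14, 43, 9, None, None, 47]
Validate using subtree bounds (lo, hi): at each node, require lo < value < hi,
then recurse left with hi=value and right with lo=value.
Preorder trace (stopping at first violation):
  at node 27 with bounds (-inf, +inf): OK
  at node 14 with bounds (-inf, 27): OK
  at node 9 with bounds (-inf, 14): OK
  at node 43 with bounds (27, +inf): OK
  at node 47 with bounds (43, +inf): OK
No violation found at any node.
Result: Valid BST


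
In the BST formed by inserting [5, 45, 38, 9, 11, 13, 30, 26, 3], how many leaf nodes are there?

Tree built from: [5, 45, 38, 9, 11, 13, 30, 26, 3]
Tree (level-order array): [5, 3, 45, None, None, 38, None, 9, None, None, 11, None, 13, None, 30, 26]
Rule: A leaf has 0 children.
Per-node child counts:
  node 5: 2 child(ren)
  node 3: 0 child(ren)
  node 45: 1 child(ren)
  node 38: 1 child(ren)
  node 9: 1 child(ren)
  node 11: 1 child(ren)
  node 13: 1 child(ren)
  node 30: 1 child(ren)
  node 26: 0 child(ren)
Matching nodes: [3, 26]
Count of leaf nodes: 2


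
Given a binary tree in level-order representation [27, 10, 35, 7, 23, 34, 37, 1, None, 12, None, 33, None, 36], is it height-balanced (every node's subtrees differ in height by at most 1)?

Tree (level-order array): [27, 10, 35, 7, 23, 34, 37, 1, None, 12, None, 33, None, 36]
Definition: a tree is height-balanced if, at every node, |h(left) - h(right)| <= 1 (empty subtree has height -1).
Bottom-up per-node check:
  node 1: h_left=-1, h_right=-1, diff=0 [OK], height=0
  node 7: h_left=0, h_right=-1, diff=1 [OK], height=1
  node 12: h_left=-1, h_right=-1, diff=0 [OK], height=0
  node 23: h_left=0, h_right=-1, diff=1 [OK], height=1
  node 10: h_left=1, h_right=1, diff=0 [OK], height=2
  node 33: h_left=-1, h_right=-1, diff=0 [OK], height=0
  node 34: h_left=0, h_right=-1, diff=1 [OK], height=1
  node 36: h_left=-1, h_right=-1, diff=0 [OK], height=0
  node 37: h_left=0, h_right=-1, diff=1 [OK], height=1
  node 35: h_left=1, h_right=1, diff=0 [OK], height=2
  node 27: h_left=2, h_right=2, diff=0 [OK], height=3
All nodes satisfy the balance condition.
Result: Balanced


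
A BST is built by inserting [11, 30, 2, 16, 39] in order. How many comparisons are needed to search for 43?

Search path for 43: 11 -> 30 -> 39
Found: False
Comparisons: 3


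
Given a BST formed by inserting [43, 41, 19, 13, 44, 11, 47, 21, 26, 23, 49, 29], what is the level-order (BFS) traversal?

Tree insertion order: [43, 41, 19, 13, 44, 11, 47, 21, 26, 23, 49, 29]
Tree (level-order array): [43, 41, 44, 19, None, None, 47, 13, 21, None, 49, 11, None, None, 26, None, None, None, None, 23, 29]
BFS from the root, enqueuing left then right child of each popped node:
  queue [43] -> pop 43, enqueue [41, 44], visited so far: [43]
  queue [41, 44] -> pop 41, enqueue [19], visited so far: [43, 41]
  queue [44, 19] -> pop 44, enqueue [47], visited so far: [43, 41, 44]
  queue [19, 47] -> pop 19, enqueue [13, 21], visited so far: [43, 41, 44, 19]
  queue [47, 13, 21] -> pop 47, enqueue [49], visited so far: [43, 41, 44, 19, 47]
  queue [13, 21, 49] -> pop 13, enqueue [11], visited so far: [43, 41, 44, 19, 47, 13]
  queue [21, 49, 11] -> pop 21, enqueue [26], visited so far: [43, 41, 44, 19, 47, 13, 21]
  queue [49, 11, 26] -> pop 49, enqueue [none], visited so far: [43, 41, 44, 19, 47, 13, 21, 49]
  queue [11, 26] -> pop 11, enqueue [none], visited so far: [43, 41, 44, 19, 47, 13, 21, 49, 11]
  queue [26] -> pop 26, enqueue [23, 29], visited so far: [43, 41, 44, 19, 47, 13, 21, 49, 11, 26]
  queue [23, 29] -> pop 23, enqueue [none], visited so far: [43, 41, 44, 19, 47, 13, 21, 49, 11, 26, 23]
  queue [29] -> pop 29, enqueue [none], visited so far: [43, 41, 44, 19, 47, 13, 21, 49, 11, 26, 23, 29]
Result: [43, 41, 44, 19, 47, 13, 21, 49, 11, 26, 23, 29]
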